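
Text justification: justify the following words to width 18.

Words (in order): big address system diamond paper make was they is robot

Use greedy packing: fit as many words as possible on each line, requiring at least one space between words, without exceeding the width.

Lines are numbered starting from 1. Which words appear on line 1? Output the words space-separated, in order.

Line 1: ['big', 'address', 'system'] (min_width=18, slack=0)
Line 2: ['diamond', 'paper', 'make'] (min_width=18, slack=0)
Line 3: ['was', 'they', 'is', 'robot'] (min_width=17, slack=1)

Answer: big address system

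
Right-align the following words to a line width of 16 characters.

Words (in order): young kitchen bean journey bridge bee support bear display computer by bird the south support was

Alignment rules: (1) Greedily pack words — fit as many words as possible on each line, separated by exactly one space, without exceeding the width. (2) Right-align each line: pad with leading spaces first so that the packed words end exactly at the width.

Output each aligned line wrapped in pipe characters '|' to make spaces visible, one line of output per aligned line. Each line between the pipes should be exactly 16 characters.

Answer: |   young kitchen|
|    bean journey|
|      bridge bee|
|    support bear|
|display computer|
|     by bird the|
|   south support|
|             was|

Derivation:
Line 1: ['young', 'kitchen'] (min_width=13, slack=3)
Line 2: ['bean', 'journey'] (min_width=12, slack=4)
Line 3: ['bridge', 'bee'] (min_width=10, slack=6)
Line 4: ['support', 'bear'] (min_width=12, slack=4)
Line 5: ['display', 'computer'] (min_width=16, slack=0)
Line 6: ['by', 'bird', 'the'] (min_width=11, slack=5)
Line 7: ['south', 'support'] (min_width=13, slack=3)
Line 8: ['was'] (min_width=3, slack=13)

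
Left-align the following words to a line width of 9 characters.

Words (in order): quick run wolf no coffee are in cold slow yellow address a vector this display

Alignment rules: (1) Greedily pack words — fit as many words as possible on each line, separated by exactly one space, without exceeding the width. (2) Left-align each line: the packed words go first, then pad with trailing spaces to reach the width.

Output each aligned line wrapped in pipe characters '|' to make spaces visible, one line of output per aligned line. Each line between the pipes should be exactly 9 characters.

Answer: |quick run|
|wolf no  |
|coffee   |
|are in   |
|cold slow|
|yellow   |
|address a|
|vector   |
|this     |
|display  |

Derivation:
Line 1: ['quick', 'run'] (min_width=9, slack=0)
Line 2: ['wolf', 'no'] (min_width=7, slack=2)
Line 3: ['coffee'] (min_width=6, slack=3)
Line 4: ['are', 'in'] (min_width=6, slack=3)
Line 5: ['cold', 'slow'] (min_width=9, slack=0)
Line 6: ['yellow'] (min_width=6, slack=3)
Line 7: ['address', 'a'] (min_width=9, slack=0)
Line 8: ['vector'] (min_width=6, slack=3)
Line 9: ['this'] (min_width=4, slack=5)
Line 10: ['display'] (min_width=7, slack=2)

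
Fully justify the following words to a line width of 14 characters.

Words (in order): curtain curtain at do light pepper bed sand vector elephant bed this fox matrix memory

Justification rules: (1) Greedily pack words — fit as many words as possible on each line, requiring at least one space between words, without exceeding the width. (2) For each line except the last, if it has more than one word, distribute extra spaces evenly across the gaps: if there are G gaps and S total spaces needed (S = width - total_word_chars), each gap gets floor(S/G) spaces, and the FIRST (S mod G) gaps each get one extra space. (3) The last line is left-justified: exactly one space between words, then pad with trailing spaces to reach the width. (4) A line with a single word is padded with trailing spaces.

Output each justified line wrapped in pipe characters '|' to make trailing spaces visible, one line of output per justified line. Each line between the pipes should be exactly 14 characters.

Line 1: ['curtain'] (min_width=7, slack=7)
Line 2: ['curtain', 'at', 'do'] (min_width=13, slack=1)
Line 3: ['light', 'pepper'] (min_width=12, slack=2)
Line 4: ['bed', 'sand'] (min_width=8, slack=6)
Line 5: ['vector'] (min_width=6, slack=8)
Line 6: ['elephant', 'bed'] (min_width=12, slack=2)
Line 7: ['this', 'fox'] (min_width=8, slack=6)
Line 8: ['matrix', 'memory'] (min_width=13, slack=1)

Answer: |curtain       |
|curtain  at do|
|light   pepper|
|bed       sand|
|vector        |
|elephant   bed|
|this       fox|
|matrix memory |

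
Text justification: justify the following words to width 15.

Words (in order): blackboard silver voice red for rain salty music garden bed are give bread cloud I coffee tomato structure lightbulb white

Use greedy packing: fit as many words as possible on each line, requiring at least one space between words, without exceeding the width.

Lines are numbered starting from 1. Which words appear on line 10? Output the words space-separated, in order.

Line 1: ['blackboard'] (min_width=10, slack=5)
Line 2: ['silver', 'voice'] (min_width=12, slack=3)
Line 3: ['red', 'for', 'rain'] (min_width=12, slack=3)
Line 4: ['salty', 'music'] (min_width=11, slack=4)
Line 5: ['garden', 'bed', 'are'] (min_width=14, slack=1)
Line 6: ['give', 'bread'] (min_width=10, slack=5)
Line 7: ['cloud', 'I', 'coffee'] (min_width=14, slack=1)
Line 8: ['tomato'] (min_width=6, slack=9)
Line 9: ['structure'] (min_width=9, slack=6)
Line 10: ['lightbulb', 'white'] (min_width=15, slack=0)

Answer: lightbulb white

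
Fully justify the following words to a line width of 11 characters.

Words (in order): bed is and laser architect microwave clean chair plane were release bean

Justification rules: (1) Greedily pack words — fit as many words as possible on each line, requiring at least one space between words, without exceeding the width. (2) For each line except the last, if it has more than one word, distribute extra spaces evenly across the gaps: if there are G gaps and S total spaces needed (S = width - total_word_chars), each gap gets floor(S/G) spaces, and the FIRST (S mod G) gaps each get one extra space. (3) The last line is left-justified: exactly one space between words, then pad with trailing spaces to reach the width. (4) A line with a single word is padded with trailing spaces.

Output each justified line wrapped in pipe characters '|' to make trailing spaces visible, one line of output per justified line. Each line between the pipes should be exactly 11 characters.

Answer: |bed  is and|
|laser      |
|architect  |
|microwave  |
|clean chair|
|plane  were|
|release    |
|bean       |

Derivation:
Line 1: ['bed', 'is', 'and'] (min_width=10, slack=1)
Line 2: ['laser'] (min_width=5, slack=6)
Line 3: ['architect'] (min_width=9, slack=2)
Line 4: ['microwave'] (min_width=9, slack=2)
Line 5: ['clean', 'chair'] (min_width=11, slack=0)
Line 6: ['plane', 'were'] (min_width=10, slack=1)
Line 7: ['release'] (min_width=7, slack=4)
Line 8: ['bean'] (min_width=4, slack=7)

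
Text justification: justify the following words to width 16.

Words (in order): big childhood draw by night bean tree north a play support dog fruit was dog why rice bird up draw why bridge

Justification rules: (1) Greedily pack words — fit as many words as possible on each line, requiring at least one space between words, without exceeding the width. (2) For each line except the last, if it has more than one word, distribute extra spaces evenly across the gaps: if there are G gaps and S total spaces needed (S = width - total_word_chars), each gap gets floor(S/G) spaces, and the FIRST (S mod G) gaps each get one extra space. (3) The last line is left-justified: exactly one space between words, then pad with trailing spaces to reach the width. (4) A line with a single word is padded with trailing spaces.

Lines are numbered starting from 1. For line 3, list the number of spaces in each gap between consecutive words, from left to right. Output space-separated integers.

Answer: 2 1

Derivation:
Line 1: ['big', 'childhood'] (min_width=13, slack=3)
Line 2: ['draw', 'by', 'night'] (min_width=13, slack=3)
Line 3: ['bean', 'tree', 'north'] (min_width=15, slack=1)
Line 4: ['a', 'play', 'support'] (min_width=14, slack=2)
Line 5: ['dog', 'fruit', 'was'] (min_width=13, slack=3)
Line 6: ['dog', 'why', 'rice'] (min_width=12, slack=4)
Line 7: ['bird', 'up', 'draw', 'why'] (min_width=16, slack=0)
Line 8: ['bridge'] (min_width=6, slack=10)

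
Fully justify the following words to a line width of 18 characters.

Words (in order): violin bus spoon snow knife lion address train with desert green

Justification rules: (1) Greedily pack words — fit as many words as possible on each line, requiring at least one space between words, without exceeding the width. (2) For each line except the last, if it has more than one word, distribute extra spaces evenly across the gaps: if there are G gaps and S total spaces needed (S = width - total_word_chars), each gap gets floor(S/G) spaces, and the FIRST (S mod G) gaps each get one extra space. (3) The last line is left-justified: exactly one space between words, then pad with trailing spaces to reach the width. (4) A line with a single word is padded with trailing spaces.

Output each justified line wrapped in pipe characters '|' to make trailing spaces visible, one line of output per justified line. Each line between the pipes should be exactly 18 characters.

Line 1: ['violin', 'bus', 'spoon'] (min_width=16, slack=2)
Line 2: ['snow', 'knife', 'lion'] (min_width=15, slack=3)
Line 3: ['address', 'train', 'with'] (min_width=18, slack=0)
Line 4: ['desert', 'green'] (min_width=12, slack=6)

Answer: |violin  bus  spoon|
|snow   knife  lion|
|address train with|
|desert green      |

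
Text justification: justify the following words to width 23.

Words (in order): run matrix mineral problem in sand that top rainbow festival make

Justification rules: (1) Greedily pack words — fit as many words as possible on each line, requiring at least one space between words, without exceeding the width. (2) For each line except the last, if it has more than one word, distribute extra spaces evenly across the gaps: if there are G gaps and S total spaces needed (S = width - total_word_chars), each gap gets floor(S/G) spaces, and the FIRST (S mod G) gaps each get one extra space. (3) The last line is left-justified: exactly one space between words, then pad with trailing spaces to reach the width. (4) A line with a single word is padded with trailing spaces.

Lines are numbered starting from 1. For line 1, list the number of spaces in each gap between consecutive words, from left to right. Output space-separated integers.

Line 1: ['run', 'matrix', 'mineral'] (min_width=18, slack=5)
Line 2: ['problem', 'in', 'sand', 'that'] (min_width=20, slack=3)
Line 3: ['top', 'rainbow', 'festival'] (min_width=20, slack=3)
Line 4: ['make'] (min_width=4, slack=19)

Answer: 4 3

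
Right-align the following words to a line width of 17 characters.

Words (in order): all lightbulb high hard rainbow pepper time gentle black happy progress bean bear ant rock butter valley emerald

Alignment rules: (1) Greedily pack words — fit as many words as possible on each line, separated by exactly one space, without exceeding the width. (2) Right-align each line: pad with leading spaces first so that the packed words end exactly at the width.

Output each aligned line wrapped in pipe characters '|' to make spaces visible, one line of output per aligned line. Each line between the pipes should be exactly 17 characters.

Line 1: ['all', 'lightbulb'] (min_width=13, slack=4)
Line 2: ['high', 'hard', 'rainbow'] (min_width=17, slack=0)
Line 3: ['pepper', 'time'] (min_width=11, slack=6)
Line 4: ['gentle', 'black'] (min_width=12, slack=5)
Line 5: ['happy', 'progress'] (min_width=14, slack=3)
Line 6: ['bean', 'bear', 'ant'] (min_width=13, slack=4)
Line 7: ['rock', 'butter'] (min_width=11, slack=6)
Line 8: ['valley', 'emerald'] (min_width=14, slack=3)

Answer: |    all lightbulb|
|high hard rainbow|
|      pepper time|
|     gentle black|
|   happy progress|
|    bean bear ant|
|      rock butter|
|   valley emerald|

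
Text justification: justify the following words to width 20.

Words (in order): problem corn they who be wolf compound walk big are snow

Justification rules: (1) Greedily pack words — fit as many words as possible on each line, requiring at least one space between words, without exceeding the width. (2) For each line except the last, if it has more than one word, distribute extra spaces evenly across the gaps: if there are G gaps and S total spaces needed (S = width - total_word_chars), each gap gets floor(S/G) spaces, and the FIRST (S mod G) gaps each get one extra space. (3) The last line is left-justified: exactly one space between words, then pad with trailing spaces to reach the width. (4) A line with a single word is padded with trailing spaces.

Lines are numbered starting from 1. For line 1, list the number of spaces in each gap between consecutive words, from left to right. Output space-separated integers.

Line 1: ['problem', 'corn', 'they'] (min_width=17, slack=3)
Line 2: ['who', 'be', 'wolf', 'compound'] (min_width=20, slack=0)
Line 3: ['walk', 'big', 'are', 'snow'] (min_width=17, slack=3)

Answer: 3 2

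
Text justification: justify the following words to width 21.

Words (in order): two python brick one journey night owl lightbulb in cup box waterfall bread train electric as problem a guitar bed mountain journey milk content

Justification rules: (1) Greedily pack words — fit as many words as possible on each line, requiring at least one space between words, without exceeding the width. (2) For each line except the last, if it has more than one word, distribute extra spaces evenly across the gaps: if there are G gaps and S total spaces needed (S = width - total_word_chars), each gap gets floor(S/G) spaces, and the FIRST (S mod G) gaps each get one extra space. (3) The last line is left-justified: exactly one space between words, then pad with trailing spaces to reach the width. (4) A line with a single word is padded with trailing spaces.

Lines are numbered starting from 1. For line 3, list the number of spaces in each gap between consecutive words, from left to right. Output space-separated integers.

Answer: 2 1 1

Derivation:
Line 1: ['two', 'python', 'brick', 'one'] (min_width=20, slack=1)
Line 2: ['journey', 'night', 'owl'] (min_width=17, slack=4)
Line 3: ['lightbulb', 'in', 'cup', 'box'] (min_width=20, slack=1)
Line 4: ['waterfall', 'bread', 'train'] (min_width=21, slack=0)
Line 5: ['electric', 'as', 'problem', 'a'] (min_width=21, slack=0)
Line 6: ['guitar', 'bed', 'mountain'] (min_width=19, slack=2)
Line 7: ['journey', 'milk', 'content'] (min_width=20, slack=1)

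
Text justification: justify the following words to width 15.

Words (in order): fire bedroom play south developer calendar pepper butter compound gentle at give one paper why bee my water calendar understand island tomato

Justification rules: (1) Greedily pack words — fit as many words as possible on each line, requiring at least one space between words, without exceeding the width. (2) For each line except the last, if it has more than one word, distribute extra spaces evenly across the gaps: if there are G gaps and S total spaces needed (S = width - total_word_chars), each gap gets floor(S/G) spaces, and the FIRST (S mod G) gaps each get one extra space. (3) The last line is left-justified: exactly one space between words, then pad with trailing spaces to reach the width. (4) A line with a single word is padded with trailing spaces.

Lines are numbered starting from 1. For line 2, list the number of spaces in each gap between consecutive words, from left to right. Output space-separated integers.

Line 1: ['fire', 'bedroom'] (min_width=12, slack=3)
Line 2: ['play', 'south'] (min_width=10, slack=5)
Line 3: ['developer'] (min_width=9, slack=6)
Line 4: ['calendar', 'pepper'] (min_width=15, slack=0)
Line 5: ['butter', 'compound'] (min_width=15, slack=0)
Line 6: ['gentle', 'at', 'give'] (min_width=14, slack=1)
Line 7: ['one', 'paper', 'why'] (min_width=13, slack=2)
Line 8: ['bee', 'my', 'water'] (min_width=12, slack=3)
Line 9: ['calendar'] (min_width=8, slack=7)
Line 10: ['understand'] (min_width=10, slack=5)
Line 11: ['island', 'tomato'] (min_width=13, slack=2)

Answer: 6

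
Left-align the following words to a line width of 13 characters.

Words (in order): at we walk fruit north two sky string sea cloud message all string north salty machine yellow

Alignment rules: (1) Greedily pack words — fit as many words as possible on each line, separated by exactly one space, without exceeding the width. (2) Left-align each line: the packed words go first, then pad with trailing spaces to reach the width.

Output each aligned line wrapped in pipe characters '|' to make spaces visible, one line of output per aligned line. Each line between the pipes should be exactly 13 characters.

Answer: |at we walk   |
|fruit north  |
|two sky      |
|string sea   |
|cloud message|
|all string   |
|north salty  |
|machine      |
|yellow       |

Derivation:
Line 1: ['at', 'we', 'walk'] (min_width=10, slack=3)
Line 2: ['fruit', 'north'] (min_width=11, slack=2)
Line 3: ['two', 'sky'] (min_width=7, slack=6)
Line 4: ['string', 'sea'] (min_width=10, slack=3)
Line 5: ['cloud', 'message'] (min_width=13, slack=0)
Line 6: ['all', 'string'] (min_width=10, slack=3)
Line 7: ['north', 'salty'] (min_width=11, slack=2)
Line 8: ['machine'] (min_width=7, slack=6)
Line 9: ['yellow'] (min_width=6, slack=7)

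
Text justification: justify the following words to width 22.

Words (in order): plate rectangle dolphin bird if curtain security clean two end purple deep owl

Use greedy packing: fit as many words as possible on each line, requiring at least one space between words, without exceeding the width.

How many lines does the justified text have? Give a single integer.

Line 1: ['plate', 'rectangle'] (min_width=15, slack=7)
Line 2: ['dolphin', 'bird', 'if'] (min_width=15, slack=7)
Line 3: ['curtain', 'security', 'clean'] (min_width=22, slack=0)
Line 4: ['two', 'end', 'purple', 'deep'] (min_width=19, slack=3)
Line 5: ['owl'] (min_width=3, slack=19)
Total lines: 5

Answer: 5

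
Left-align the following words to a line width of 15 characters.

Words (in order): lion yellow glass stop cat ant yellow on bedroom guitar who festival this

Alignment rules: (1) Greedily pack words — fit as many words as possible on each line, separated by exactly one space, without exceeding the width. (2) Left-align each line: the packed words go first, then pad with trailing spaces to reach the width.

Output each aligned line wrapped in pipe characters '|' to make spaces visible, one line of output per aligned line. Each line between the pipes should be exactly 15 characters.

Answer: |lion yellow    |
|glass stop cat |
|ant yellow on  |
|bedroom guitar |
|who festival   |
|this           |

Derivation:
Line 1: ['lion', 'yellow'] (min_width=11, slack=4)
Line 2: ['glass', 'stop', 'cat'] (min_width=14, slack=1)
Line 3: ['ant', 'yellow', 'on'] (min_width=13, slack=2)
Line 4: ['bedroom', 'guitar'] (min_width=14, slack=1)
Line 5: ['who', 'festival'] (min_width=12, slack=3)
Line 6: ['this'] (min_width=4, slack=11)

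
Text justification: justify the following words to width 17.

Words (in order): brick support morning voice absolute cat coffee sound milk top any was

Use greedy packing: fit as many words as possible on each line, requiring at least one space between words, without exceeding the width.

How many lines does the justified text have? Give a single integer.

Answer: 5

Derivation:
Line 1: ['brick', 'support'] (min_width=13, slack=4)
Line 2: ['morning', 'voice'] (min_width=13, slack=4)
Line 3: ['absolute', 'cat'] (min_width=12, slack=5)
Line 4: ['coffee', 'sound', 'milk'] (min_width=17, slack=0)
Line 5: ['top', 'any', 'was'] (min_width=11, slack=6)
Total lines: 5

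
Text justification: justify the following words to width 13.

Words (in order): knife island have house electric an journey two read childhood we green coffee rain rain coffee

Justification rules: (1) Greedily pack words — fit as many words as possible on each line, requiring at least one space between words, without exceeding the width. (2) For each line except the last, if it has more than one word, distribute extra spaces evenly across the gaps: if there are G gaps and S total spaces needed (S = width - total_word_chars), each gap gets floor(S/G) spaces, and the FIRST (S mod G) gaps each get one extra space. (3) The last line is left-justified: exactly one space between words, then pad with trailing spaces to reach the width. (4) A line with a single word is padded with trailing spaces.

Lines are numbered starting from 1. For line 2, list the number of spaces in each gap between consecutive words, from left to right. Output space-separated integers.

Answer: 4

Derivation:
Line 1: ['knife', 'island'] (min_width=12, slack=1)
Line 2: ['have', 'house'] (min_width=10, slack=3)
Line 3: ['electric', 'an'] (min_width=11, slack=2)
Line 4: ['journey', 'two'] (min_width=11, slack=2)
Line 5: ['read'] (min_width=4, slack=9)
Line 6: ['childhood', 'we'] (min_width=12, slack=1)
Line 7: ['green', 'coffee'] (min_width=12, slack=1)
Line 8: ['rain', 'rain'] (min_width=9, slack=4)
Line 9: ['coffee'] (min_width=6, slack=7)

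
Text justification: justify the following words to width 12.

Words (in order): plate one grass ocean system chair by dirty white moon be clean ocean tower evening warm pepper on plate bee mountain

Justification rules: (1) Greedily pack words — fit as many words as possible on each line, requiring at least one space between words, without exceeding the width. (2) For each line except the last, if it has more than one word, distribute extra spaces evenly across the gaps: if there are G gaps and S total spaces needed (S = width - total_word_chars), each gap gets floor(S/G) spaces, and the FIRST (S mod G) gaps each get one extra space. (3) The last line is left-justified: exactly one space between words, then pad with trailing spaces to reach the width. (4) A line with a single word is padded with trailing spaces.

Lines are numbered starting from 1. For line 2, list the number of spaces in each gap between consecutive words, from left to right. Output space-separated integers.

Line 1: ['plate', 'one'] (min_width=9, slack=3)
Line 2: ['grass', 'ocean'] (min_width=11, slack=1)
Line 3: ['system', 'chair'] (min_width=12, slack=0)
Line 4: ['by', 'dirty'] (min_width=8, slack=4)
Line 5: ['white', 'moon'] (min_width=10, slack=2)
Line 6: ['be', 'clean'] (min_width=8, slack=4)
Line 7: ['ocean', 'tower'] (min_width=11, slack=1)
Line 8: ['evening', 'warm'] (min_width=12, slack=0)
Line 9: ['pepper', 'on'] (min_width=9, slack=3)
Line 10: ['plate', 'bee'] (min_width=9, slack=3)
Line 11: ['mountain'] (min_width=8, slack=4)

Answer: 2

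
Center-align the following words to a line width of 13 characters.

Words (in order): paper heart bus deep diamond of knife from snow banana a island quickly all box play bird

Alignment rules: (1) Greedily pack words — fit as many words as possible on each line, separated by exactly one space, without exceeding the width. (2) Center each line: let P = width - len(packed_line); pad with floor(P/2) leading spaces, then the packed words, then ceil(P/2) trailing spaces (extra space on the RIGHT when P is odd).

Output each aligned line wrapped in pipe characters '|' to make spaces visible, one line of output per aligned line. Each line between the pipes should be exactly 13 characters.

Line 1: ['paper', 'heart'] (min_width=11, slack=2)
Line 2: ['bus', 'deep'] (min_width=8, slack=5)
Line 3: ['diamond', 'of'] (min_width=10, slack=3)
Line 4: ['knife', 'from'] (min_width=10, slack=3)
Line 5: ['snow', 'banana', 'a'] (min_width=13, slack=0)
Line 6: ['island'] (min_width=6, slack=7)
Line 7: ['quickly', 'all'] (min_width=11, slack=2)
Line 8: ['box', 'play', 'bird'] (min_width=13, slack=0)

Answer: | paper heart |
|  bus deep   |
| diamond of  |
| knife from  |
|snow banana a|
|   island    |
| quickly all |
|box play bird|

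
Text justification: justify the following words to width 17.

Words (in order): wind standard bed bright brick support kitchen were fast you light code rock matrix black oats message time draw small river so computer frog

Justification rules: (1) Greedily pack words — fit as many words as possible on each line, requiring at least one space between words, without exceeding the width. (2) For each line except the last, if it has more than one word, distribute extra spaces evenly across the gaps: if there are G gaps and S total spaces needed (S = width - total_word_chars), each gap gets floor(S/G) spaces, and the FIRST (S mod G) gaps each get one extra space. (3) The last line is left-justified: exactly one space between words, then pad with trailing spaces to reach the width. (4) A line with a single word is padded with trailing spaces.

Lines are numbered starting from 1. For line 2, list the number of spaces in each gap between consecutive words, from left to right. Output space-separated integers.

Answer: 6

Derivation:
Line 1: ['wind', 'standard', 'bed'] (min_width=17, slack=0)
Line 2: ['bright', 'brick'] (min_width=12, slack=5)
Line 3: ['support', 'kitchen'] (min_width=15, slack=2)
Line 4: ['were', 'fast', 'you'] (min_width=13, slack=4)
Line 5: ['light', 'code', 'rock'] (min_width=15, slack=2)
Line 6: ['matrix', 'black', 'oats'] (min_width=17, slack=0)
Line 7: ['message', 'time', 'draw'] (min_width=17, slack=0)
Line 8: ['small', 'river', 'so'] (min_width=14, slack=3)
Line 9: ['computer', 'frog'] (min_width=13, slack=4)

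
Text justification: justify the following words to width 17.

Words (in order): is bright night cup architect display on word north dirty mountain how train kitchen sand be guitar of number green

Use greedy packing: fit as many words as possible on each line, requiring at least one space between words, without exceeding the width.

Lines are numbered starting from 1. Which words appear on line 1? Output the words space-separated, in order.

Answer: is bright night

Derivation:
Line 1: ['is', 'bright', 'night'] (min_width=15, slack=2)
Line 2: ['cup', 'architect'] (min_width=13, slack=4)
Line 3: ['display', 'on', 'word'] (min_width=15, slack=2)
Line 4: ['north', 'dirty'] (min_width=11, slack=6)
Line 5: ['mountain', 'how'] (min_width=12, slack=5)
Line 6: ['train', 'kitchen'] (min_width=13, slack=4)
Line 7: ['sand', 'be', 'guitar', 'of'] (min_width=17, slack=0)
Line 8: ['number', 'green'] (min_width=12, slack=5)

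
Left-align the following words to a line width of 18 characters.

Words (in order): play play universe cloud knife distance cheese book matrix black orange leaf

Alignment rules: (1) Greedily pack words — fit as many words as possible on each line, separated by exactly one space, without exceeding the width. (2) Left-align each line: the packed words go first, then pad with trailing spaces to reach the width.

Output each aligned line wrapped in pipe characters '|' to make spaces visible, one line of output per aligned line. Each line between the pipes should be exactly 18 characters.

Answer: |play play universe|
|cloud knife       |
|distance cheese   |
|book matrix black |
|orange leaf       |

Derivation:
Line 1: ['play', 'play', 'universe'] (min_width=18, slack=0)
Line 2: ['cloud', 'knife'] (min_width=11, slack=7)
Line 3: ['distance', 'cheese'] (min_width=15, slack=3)
Line 4: ['book', 'matrix', 'black'] (min_width=17, slack=1)
Line 5: ['orange', 'leaf'] (min_width=11, slack=7)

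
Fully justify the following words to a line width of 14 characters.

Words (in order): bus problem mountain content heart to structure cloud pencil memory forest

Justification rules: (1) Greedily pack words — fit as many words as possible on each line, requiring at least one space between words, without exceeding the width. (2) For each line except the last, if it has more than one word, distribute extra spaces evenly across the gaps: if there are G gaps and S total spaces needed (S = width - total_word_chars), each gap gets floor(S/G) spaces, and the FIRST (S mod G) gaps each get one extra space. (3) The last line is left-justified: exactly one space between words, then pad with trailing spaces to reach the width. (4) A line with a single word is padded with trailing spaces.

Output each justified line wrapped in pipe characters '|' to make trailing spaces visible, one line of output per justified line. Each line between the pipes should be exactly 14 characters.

Line 1: ['bus', 'problem'] (min_width=11, slack=3)
Line 2: ['mountain'] (min_width=8, slack=6)
Line 3: ['content', 'heart'] (min_width=13, slack=1)
Line 4: ['to', 'structure'] (min_width=12, slack=2)
Line 5: ['cloud', 'pencil'] (min_width=12, slack=2)
Line 6: ['memory', 'forest'] (min_width=13, slack=1)

Answer: |bus    problem|
|mountain      |
|content  heart|
|to   structure|
|cloud   pencil|
|memory forest |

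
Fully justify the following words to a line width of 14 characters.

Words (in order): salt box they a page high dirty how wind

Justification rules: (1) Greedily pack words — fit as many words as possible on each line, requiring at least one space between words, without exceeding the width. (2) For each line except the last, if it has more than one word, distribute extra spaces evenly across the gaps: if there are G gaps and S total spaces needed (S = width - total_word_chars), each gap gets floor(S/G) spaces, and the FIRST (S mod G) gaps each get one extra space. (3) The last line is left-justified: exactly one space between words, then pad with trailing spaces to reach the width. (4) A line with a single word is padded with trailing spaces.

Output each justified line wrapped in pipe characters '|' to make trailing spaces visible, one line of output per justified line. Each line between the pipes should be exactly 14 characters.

Line 1: ['salt', 'box', 'they'] (min_width=13, slack=1)
Line 2: ['a', 'page', 'high'] (min_width=11, slack=3)
Line 3: ['dirty', 'how', 'wind'] (min_width=14, slack=0)

Answer: |salt  box they|
|a   page  high|
|dirty how wind|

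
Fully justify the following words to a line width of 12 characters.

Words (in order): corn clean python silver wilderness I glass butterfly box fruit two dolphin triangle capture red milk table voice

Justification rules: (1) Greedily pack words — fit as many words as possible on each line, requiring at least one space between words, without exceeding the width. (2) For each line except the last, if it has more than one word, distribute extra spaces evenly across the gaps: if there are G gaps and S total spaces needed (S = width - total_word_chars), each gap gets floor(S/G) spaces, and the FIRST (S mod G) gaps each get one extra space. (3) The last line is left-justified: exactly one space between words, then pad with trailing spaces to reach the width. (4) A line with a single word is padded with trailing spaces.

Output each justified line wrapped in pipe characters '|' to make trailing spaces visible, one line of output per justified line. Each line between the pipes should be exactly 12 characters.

Answer: |corn   clean|
|python      |
|silver      |
|wilderness I|
|glass       |
|butterfly   |
|box    fruit|
|two  dolphin|
|triangle    |
|capture  red|
|milk   table|
|voice       |

Derivation:
Line 1: ['corn', 'clean'] (min_width=10, slack=2)
Line 2: ['python'] (min_width=6, slack=6)
Line 3: ['silver'] (min_width=6, slack=6)
Line 4: ['wilderness', 'I'] (min_width=12, slack=0)
Line 5: ['glass'] (min_width=5, slack=7)
Line 6: ['butterfly'] (min_width=9, slack=3)
Line 7: ['box', 'fruit'] (min_width=9, slack=3)
Line 8: ['two', 'dolphin'] (min_width=11, slack=1)
Line 9: ['triangle'] (min_width=8, slack=4)
Line 10: ['capture', 'red'] (min_width=11, slack=1)
Line 11: ['milk', 'table'] (min_width=10, slack=2)
Line 12: ['voice'] (min_width=5, slack=7)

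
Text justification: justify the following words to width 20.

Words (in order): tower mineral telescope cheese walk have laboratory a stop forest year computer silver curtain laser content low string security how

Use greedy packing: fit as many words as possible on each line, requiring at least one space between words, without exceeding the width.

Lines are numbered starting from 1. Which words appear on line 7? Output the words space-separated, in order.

Line 1: ['tower', 'mineral'] (min_width=13, slack=7)
Line 2: ['telescope', 'cheese'] (min_width=16, slack=4)
Line 3: ['walk', 'have', 'laboratory'] (min_width=20, slack=0)
Line 4: ['a', 'stop', 'forest', 'year'] (min_width=18, slack=2)
Line 5: ['computer', 'silver'] (min_width=15, slack=5)
Line 6: ['curtain', 'laser'] (min_width=13, slack=7)
Line 7: ['content', 'low', 'string'] (min_width=18, slack=2)
Line 8: ['security', 'how'] (min_width=12, slack=8)

Answer: content low string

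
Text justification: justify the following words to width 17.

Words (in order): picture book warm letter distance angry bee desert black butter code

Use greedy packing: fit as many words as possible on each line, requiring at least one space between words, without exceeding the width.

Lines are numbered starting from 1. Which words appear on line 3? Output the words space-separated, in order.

Line 1: ['picture', 'book', 'warm'] (min_width=17, slack=0)
Line 2: ['letter', 'distance'] (min_width=15, slack=2)
Line 3: ['angry', 'bee', 'desert'] (min_width=16, slack=1)
Line 4: ['black', 'butter', 'code'] (min_width=17, slack=0)

Answer: angry bee desert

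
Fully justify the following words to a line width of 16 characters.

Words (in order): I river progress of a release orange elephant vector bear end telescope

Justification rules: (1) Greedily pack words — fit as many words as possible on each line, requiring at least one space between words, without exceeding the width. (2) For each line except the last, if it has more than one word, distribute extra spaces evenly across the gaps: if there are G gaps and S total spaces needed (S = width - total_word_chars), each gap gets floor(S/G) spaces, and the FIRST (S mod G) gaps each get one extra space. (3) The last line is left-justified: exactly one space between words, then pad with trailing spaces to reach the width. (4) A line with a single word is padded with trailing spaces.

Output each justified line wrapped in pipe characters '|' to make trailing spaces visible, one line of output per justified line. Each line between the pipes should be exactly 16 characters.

Line 1: ['I', 'river', 'progress'] (min_width=16, slack=0)
Line 2: ['of', 'a', 'release'] (min_width=12, slack=4)
Line 3: ['orange', 'elephant'] (min_width=15, slack=1)
Line 4: ['vector', 'bear', 'end'] (min_width=15, slack=1)
Line 5: ['telescope'] (min_width=9, slack=7)

Answer: |I river progress|
|of   a   release|
|orange  elephant|
|vector  bear end|
|telescope       |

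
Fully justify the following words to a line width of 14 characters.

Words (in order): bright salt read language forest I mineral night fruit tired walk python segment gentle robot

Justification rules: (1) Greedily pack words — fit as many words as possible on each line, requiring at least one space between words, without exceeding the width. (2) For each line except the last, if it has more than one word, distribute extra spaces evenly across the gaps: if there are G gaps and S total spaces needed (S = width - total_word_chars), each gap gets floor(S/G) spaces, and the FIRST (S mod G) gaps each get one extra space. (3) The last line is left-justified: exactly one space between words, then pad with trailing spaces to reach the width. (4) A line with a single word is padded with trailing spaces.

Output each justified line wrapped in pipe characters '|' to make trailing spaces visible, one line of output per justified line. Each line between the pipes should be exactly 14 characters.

Answer: |bright    salt|
|read  language|
|forest       I|
|mineral  night|
|fruit    tired|
|walk    python|
|segment gentle|
|robot         |

Derivation:
Line 1: ['bright', 'salt'] (min_width=11, slack=3)
Line 2: ['read', 'language'] (min_width=13, slack=1)
Line 3: ['forest', 'I'] (min_width=8, slack=6)
Line 4: ['mineral', 'night'] (min_width=13, slack=1)
Line 5: ['fruit', 'tired'] (min_width=11, slack=3)
Line 6: ['walk', 'python'] (min_width=11, slack=3)
Line 7: ['segment', 'gentle'] (min_width=14, slack=0)
Line 8: ['robot'] (min_width=5, slack=9)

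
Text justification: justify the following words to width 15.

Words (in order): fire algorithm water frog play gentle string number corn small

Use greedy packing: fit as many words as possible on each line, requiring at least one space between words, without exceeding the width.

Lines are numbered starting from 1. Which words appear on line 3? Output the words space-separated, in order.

Answer: gentle string

Derivation:
Line 1: ['fire', 'algorithm'] (min_width=14, slack=1)
Line 2: ['water', 'frog', 'play'] (min_width=15, slack=0)
Line 3: ['gentle', 'string'] (min_width=13, slack=2)
Line 4: ['number', 'corn'] (min_width=11, slack=4)
Line 5: ['small'] (min_width=5, slack=10)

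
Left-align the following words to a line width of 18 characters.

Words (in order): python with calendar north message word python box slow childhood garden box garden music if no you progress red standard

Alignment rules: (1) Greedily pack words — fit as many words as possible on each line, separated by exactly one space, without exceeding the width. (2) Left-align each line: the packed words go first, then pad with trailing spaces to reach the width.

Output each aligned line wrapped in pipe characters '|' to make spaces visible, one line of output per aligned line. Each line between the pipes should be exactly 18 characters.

Line 1: ['python', 'with'] (min_width=11, slack=7)
Line 2: ['calendar', 'north'] (min_width=14, slack=4)
Line 3: ['message', 'word'] (min_width=12, slack=6)
Line 4: ['python', 'box', 'slow'] (min_width=15, slack=3)
Line 5: ['childhood', 'garden'] (min_width=16, slack=2)
Line 6: ['box', 'garden', 'music'] (min_width=16, slack=2)
Line 7: ['if', 'no', 'you', 'progress'] (min_width=18, slack=0)
Line 8: ['red', 'standard'] (min_width=12, slack=6)

Answer: |python with       |
|calendar north    |
|message word      |
|python box slow   |
|childhood garden  |
|box garden music  |
|if no you progress|
|red standard      |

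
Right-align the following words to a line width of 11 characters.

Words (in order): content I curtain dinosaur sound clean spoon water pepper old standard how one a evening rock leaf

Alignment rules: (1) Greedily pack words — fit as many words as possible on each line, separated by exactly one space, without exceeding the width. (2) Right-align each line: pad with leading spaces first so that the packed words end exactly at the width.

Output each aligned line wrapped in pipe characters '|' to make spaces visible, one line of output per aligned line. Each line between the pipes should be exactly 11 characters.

Answer: |  content I|
|    curtain|
|   dinosaur|
|sound clean|
|spoon water|
| pepper old|
|   standard|
|  how one a|
|    evening|
|  rock leaf|

Derivation:
Line 1: ['content', 'I'] (min_width=9, slack=2)
Line 2: ['curtain'] (min_width=7, slack=4)
Line 3: ['dinosaur'] (min_width=8, slack=3)
Line 4: ['sound', 'clean'] (min_width=11, slack=0)
Line 5: ['spoon', 'water'] (min_width=11, slack=0)
Line 6: ['pepper', 'old'] (min_width=10, slack=1)
Line 7: ['standard'] (min_width=8, slack=3)
Line 8: ['how', 'one', 'a'] (min_width=9, slack=2)
Line 9: ['evening'] (min_width=7, slack=4)
Line 10: ['rock', 'leaf'] (min_width=9, slack=2)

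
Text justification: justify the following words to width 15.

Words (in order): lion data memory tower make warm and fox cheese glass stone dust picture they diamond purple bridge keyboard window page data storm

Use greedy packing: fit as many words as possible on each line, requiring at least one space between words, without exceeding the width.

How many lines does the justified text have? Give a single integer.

Line 1: ['lion', 'data'] (min_width=9, slack=6)
Line 2: ['memory', 'tower'] (min_width=12, slack=3)
Line 3: ['make', 'warm', 'and'] (min_width=13, slack=2)
Line 4: ['fox', 'cheese'] (min_width=10, slack=5)
Line 5: ['glass', 'stone'] (min_width=11, slack=4)
Line 6: ['dust', 'picture'] (min_width=12, slack=3)
Line 7: ['they', 'diamond'] (min_width=12, slack=3)
Line 8: ['purple', 'bridge'] (min_width=13, slack=2)
Line 9: ['keyboard', 'window'] (min_width=15, slack=0)
Line 10: ['page', 'data', 'storm'] (min_width=15, slack=0)
Total lines: 10

Answer: 10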